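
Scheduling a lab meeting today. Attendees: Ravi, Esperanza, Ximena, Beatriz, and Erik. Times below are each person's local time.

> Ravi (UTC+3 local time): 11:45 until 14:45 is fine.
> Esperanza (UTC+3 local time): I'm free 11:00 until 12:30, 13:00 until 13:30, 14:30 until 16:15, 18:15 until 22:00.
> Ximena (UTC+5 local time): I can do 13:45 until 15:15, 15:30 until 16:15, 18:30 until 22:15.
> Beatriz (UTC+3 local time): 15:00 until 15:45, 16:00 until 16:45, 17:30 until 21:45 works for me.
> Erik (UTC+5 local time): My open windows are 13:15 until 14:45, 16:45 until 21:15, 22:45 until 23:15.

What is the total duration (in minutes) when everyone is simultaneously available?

0

Ravi in UTC: 08:45-11:45 (subtract 3h to convert from UTC+3).
Esperanza in UTC: 08:00-09:30, 10:00-10:30, 11:30-13:15, 15:15-19:00 (subtract 3h to convert from UTC+3).
Ximena in UTC: 08:45-10:15, 10:30-11:15, 13:30-17:15 (subtract 5h to convert from UTC+5).
Beatriz in UTC: 12:00-12:45, 13:00-13:45, 14:30-18:45 (subtract 3h to convert from UTC+3).
Erik in UTC: 08:15-09:45, 11:45-16:15, 17:45-18:15 (subtract 5h to convert from UTC+5).
Ravi ∩ Esperanza: 08:45-09:30, 10:00-10:30, 11:30-11:45.
Ravi ∩ Esperanza ∩ Ximena: 08:45-09:30, 10:00-10:15.
Ravi ∩ Esperanza ∩ Ximena ∩ Beatriz: ∅.
Ravi ∩ Esperanza ∩ Ximena ∩ Beatriz ∩ Erik: ∅.
There is no time when everyone is free.
There is no common window, so the total is 0 minutes.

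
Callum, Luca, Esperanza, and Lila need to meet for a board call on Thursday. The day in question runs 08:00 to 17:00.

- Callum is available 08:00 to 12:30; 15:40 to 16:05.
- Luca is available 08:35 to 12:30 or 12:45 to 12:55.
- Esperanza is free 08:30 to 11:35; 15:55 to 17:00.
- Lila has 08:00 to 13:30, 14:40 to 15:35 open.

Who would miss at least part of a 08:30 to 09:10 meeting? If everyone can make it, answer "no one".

Callum: free for 08:30-09:10. Luca: not fully free for 08:30-09:10. Esperanza: free for 08:30-09:10. Lila: free for 08:30-09:10.

Luca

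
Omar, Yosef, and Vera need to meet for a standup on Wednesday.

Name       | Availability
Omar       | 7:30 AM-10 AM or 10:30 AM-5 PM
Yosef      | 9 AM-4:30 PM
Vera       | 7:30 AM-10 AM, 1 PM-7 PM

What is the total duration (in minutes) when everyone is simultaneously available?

Omar ∩ Yosef: 09:00-10:00, 10:30-16:30.
Omar ∩ Yosef ∩ Vera: 09:00-10:00, 13:00-16:30.
Summing the common windows: 60 + 210 = 270 minutes.

270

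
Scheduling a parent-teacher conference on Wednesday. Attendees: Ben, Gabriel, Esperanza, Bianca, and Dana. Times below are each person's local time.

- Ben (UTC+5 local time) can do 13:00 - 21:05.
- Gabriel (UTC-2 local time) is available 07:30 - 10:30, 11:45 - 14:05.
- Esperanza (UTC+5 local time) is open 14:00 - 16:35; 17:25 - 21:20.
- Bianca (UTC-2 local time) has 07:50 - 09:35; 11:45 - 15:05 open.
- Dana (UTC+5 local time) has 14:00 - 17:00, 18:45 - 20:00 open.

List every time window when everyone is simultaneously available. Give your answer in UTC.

Ben in UTC: 08:00-16:05 (subtract 5h to convert from UTC+5).
Gabriel in UTC: 09:30-12:30, 13:45-16:05 (add 2h to convert from UTC-2).
Esperanza in UTC: 09:00-11:35, 12:25-16:20 (subtract 5h to convert from UTC+5).
Bianca in UTC: 09:50-11:35, 13:45-17:05 (add 2h to convert from UTC-2).
Dana in UTC: 09:00-12:00, 13:45-15:00 (subtract 5h to convert from UTC+5).
Ben ∩ Gabriel: 09:30-12:30, 13:45-16:05.
Ben ∩ Gabriel ∩ Esperanza: 09:30-11:35, 12:25-12:30, 13:45-16:05.
Ben ∩ Gabriel ∩ Esperanza ∩ Bianca: 09:50-11:35, 13:45-16:05.
Ben ∩ Gabriel ∩ Esperanza ∩ Bianca ∩ Dana: 09:50-11:35, 13:45-15:00.

09:50-11:35, 13:45-15:00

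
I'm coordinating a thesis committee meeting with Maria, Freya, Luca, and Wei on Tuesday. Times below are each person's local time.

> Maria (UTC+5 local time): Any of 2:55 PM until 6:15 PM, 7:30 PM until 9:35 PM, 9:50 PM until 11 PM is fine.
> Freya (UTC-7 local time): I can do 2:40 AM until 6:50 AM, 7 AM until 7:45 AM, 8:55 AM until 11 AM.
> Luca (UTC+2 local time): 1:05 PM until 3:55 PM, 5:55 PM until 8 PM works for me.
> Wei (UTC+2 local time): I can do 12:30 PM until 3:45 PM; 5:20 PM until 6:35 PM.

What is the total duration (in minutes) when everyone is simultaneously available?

170

Maria in UTC: 09:55-13:15, 14:30-16:35, 16:50-18:00 (subtract 5h to convert from UTC+5).
Freya in UTC: 09:40-13:50, 14:00-14:45, 15:55-18:00 (add 7h to convert from UTC-7).
Luca in UTC: 11:05-13:55, 15:55-18:00 (subtract 2h to convert from UTC+2).
Wei in UTC: 10:30-13:45, 15:20-16:35 (subtract 2h to convert from UTC+2).
Maria ∩ Freya: 09:55-13:15, 14:30-14:45, 15:55-16:35, 16:50-18:00.
Maria ∩ Freya ∩ Luca: 11:05-13:15, 15:55-16:35, 16:50-18:00.
Maria ∩ Freya ∩ Luca ∩ Wei: 11:05-13:15, 15:55-16:35.
So the common availability across everyone is 11:05-13:15, 15:55-16:35.
Summing the common windows: 130 + 40 = 170 minutes.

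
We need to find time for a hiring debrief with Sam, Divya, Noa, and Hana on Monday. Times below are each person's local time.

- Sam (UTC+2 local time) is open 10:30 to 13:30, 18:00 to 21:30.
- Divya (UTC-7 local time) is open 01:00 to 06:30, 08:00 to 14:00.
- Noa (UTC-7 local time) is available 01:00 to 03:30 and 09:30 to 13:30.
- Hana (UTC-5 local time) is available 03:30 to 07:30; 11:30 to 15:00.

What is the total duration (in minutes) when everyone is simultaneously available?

300

Sam in UTC: 08:30-11:30, 16:00-19:30 (subtract 2h to convert from UTC+2).
Divya in UTC: 08:00-13:30, 15:00-21:00 (add 7h to convert from UTC-7).
Noa in UTC: 08:00-10:30, 16:30-20:30 (add 7h to convert from UTC-7).
Hana in UTC: 08:30-12:30, 16:30-20:00 (add 5h to convert from UTC-5).
Sam ∩ Divya: 08:30-11:30, 16:00-19:30.
Sam ∩ Divya ∩ Noa: 08:30-10:30, 16:30-19:30.
Sam ∩ Divya ∩ Noa ∩ Hana: 08:30-10:30, 16:30-19:30.
Summing the common windows: 120 + 180 = 300 minutes.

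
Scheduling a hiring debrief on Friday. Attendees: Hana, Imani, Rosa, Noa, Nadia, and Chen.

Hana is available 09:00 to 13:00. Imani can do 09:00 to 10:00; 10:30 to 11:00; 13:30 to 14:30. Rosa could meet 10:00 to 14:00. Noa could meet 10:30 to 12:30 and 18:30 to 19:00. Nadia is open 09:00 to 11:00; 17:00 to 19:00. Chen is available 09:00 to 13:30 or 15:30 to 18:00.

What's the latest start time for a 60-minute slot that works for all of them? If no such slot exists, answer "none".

Hana ∩ Imani: 09:00-10:00, 10:30-11:00.
Hana ∩ Imani ∩ Rosa: 10:30-11:00.
Hana ∩ Imani ∩ Rosa ∩ Noa: 10:30-11:00.
Hana ∩ Imani ∩ Rosa ∩ Noa ∩ Nadia: 10:30-11:00.
Hana ∩ Imani ∩ Rosa ∩ Noa ∩ Nadia ∩ Chen: 10:30-11:00.
So the common availability across everyone is 10:30-11:00.
No common window is at least 60 minutes long.

none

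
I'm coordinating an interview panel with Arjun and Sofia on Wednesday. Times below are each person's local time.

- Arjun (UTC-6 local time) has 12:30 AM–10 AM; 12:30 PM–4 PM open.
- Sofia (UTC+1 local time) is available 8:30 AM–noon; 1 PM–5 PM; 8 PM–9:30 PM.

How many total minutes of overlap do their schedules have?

540

Arjun in UTC: 06:30-16:00, 18:30-22:00 (add 6h to convert from UTC-6).
Sofia in UTC: 07:30-11:00, 12:00-16:00, 19:00-20:30 (subtract 1h to convert from UTC+1).
Arjun ∩ Sofia: 07:30-11:00, 12:00-16:00, 19:00-20:30.
Summing the common windows: 210 + 240 + 90 = 540 minutes.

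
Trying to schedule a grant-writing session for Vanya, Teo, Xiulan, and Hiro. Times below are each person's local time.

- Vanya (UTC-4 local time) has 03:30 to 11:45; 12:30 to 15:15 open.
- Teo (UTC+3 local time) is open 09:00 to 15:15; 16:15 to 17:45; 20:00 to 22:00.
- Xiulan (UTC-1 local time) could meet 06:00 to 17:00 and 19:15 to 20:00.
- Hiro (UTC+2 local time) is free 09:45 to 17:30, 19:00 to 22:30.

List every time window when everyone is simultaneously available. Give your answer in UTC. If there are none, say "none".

07:45-12:15, 13:15-14:45, 17:00-18:00

Vanya in UTC: 07:30-15:45, 16:30-19:15 (add 4h to convert from UTC-4).
Teo in UTC: 06:00-12:15, 13:15-14:45, 17:00-19:00 (subtract 3h to convert from UTC+3).
Xiulan in UTC: 07:00-18:00, 20:15-21:00 (add 1h to convert from UTC-1).
Hiro in UTC: 07:45-15:30, 17:00-20:30 (subtract 2h to convert from UTC+2).
Vanya ∩ Teo: 07:30-12:15, 13:15-14:45, 17:00-19:00.
Vanya ∩ Teo ∩ Xiulan: 07:30-12:15, 13:15-14:45, 17:00-18:00.
Vanya ∩ Teo ∩ Xiulan ∩ Hiro: 07:45-12:15, 13:15-14:45, 17:00-18:00.
So the common availability across everyone is 07:45-12:15, 13:15-14:45, 17:00-18:00.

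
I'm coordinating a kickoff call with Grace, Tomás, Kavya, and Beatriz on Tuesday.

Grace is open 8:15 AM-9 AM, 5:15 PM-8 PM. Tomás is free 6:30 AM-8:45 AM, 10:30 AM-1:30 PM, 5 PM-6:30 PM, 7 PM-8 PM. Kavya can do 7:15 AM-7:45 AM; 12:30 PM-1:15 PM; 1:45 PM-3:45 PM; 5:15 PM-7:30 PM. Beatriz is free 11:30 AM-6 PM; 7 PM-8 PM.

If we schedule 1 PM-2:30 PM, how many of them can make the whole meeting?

1

Beatriz can make the full 13:00-14:30 slot — that's 1.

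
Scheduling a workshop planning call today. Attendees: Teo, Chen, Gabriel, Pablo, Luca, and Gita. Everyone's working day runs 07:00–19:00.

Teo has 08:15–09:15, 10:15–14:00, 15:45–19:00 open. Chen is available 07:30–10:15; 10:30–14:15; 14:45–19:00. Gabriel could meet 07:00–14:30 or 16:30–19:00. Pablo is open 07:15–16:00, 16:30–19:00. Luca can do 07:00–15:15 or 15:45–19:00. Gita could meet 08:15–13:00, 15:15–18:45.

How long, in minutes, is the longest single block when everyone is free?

Teo ∩ Chen: 08:15-09:15, 10:30-14:00, 15:45-19:00.
Teo ∩ Chen ∩ Gabriel: 08:15-09:15, 10:30-14:00, 16:30-19:00.
Teo ∩ Chen ∩ Gabriel ∩ Pablo: 08:15-09:15, 10:30-14:00, 16:30-19:00.
Teo ∩ Chen ∩ Gabriel ∩ Pablo ∩ Luca: 08:15-09:15, 10:30-14:00, 16:30-19:00.
Teo ∩ Chen ∩ Gabriel ∩ Pablo ∩ Luca ∩ Gita: 08:15-09:15, 10:30-13:00, 16:30-18:45.
The longest is 10:30-13:00 at 150 minutes.

150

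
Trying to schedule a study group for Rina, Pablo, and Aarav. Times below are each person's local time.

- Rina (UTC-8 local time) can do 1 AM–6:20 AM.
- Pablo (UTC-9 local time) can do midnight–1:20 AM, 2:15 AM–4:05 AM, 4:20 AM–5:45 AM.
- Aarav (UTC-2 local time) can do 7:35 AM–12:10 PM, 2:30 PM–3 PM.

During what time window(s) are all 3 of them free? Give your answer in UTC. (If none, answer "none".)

09:35-10:20, 11:15-13:05, 13:20-14:10

Rina in UTC: 09:00-14:20 (add 8h to convert from UTC-8).
Pablo in UTC: 09:00-10:20, 11:15-13:05, 13:20-14:45 (add 9h to convert from UTC-9).
Aarav in UTC: 09:35-14:10, 16:30-17:00 (add 2h to convert from UTC-2).
Rina ∩ Pablo: 09:00-10:20, 11:15-13:05, 13:20-14:20.
Rina ∩ Pablo ∩ Aarav: 09:35-10:20, 11:15-13:05, 13:20-14:10.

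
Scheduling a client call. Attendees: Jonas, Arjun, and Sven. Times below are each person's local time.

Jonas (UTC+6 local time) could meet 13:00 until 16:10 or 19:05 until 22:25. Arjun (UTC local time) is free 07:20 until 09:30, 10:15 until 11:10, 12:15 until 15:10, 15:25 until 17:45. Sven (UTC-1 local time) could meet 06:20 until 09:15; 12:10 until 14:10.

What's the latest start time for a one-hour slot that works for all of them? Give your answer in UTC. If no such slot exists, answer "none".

Jonas in UTC: 07:00-10:10, 13:05-16:25 (subtract 6h to convert from UTC+6).
Arjun in UTC: 07:20-09:30, 10:15-11:10, 12:15-15:10, 15:25-17:45.
Sven in UTC: 07:20-10:15, 13:10-15:10 (add 1h to convert from UTC-1).
Jonas ∩ Arjun: 07:20-09:30, 13:05-15:10, 15:25-16:25.
Jonas ∩ Arjun ∩ Sven: 07:20-09:30, 13:10-15:10.
Those are the intersection windows.
The last common window of at least 60 minutes is 13:10-15:10; a 60-minute meeting can start as late as 14:10 and still end by 15:10.

14:10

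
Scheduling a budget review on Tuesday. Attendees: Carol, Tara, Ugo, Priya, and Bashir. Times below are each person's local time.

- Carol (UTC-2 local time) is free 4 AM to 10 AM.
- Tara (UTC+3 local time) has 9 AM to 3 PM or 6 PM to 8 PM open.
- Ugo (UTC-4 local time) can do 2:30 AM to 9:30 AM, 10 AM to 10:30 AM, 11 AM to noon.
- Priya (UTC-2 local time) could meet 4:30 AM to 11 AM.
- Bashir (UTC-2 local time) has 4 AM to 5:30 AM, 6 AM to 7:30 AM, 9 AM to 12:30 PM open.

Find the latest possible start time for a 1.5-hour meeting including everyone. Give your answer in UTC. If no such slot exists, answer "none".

Carol in UTC: 06:00-12:00 (add 2h to convert from UTC-2).
Tara in UTC: 06:00-12:00, 15:00-17:00 (subtract 3h to convert from UTC+3).
Ugo in UTC: 06:30-13:30, 14:00-14:30, 15:00-16:00 (add 4h to convert from UTC-4).
Priya in UTC: 06:30-13:00 (add 2h to convert from UTC-2).
Bashir in UTC: 06:00-07:30, 08:00-09:30, 11:00-14:30 (add 2h to convert from UTC-2).
Carol ∩ Tara: 06:00-12:00.
Carol ∩ Tara ∩ Ugo: 06:30-12:00.
Carol ∩ Tara ∩ Ugo ∩ Priya: 06:30-12:00.
Carol ∩ Tara ∩ Ugo ∩ Priya ∩ Bashir: 06:30-07:30, 08:00-09:30, 11:00-12:00.
So the common availability across everyone is 06:30-07:30, 08:00-09:30, 11:00-12:00.
The last common window of at least 90 minutes is 08:00-09:30; a 90-minute meeting can start as late as 08:00 and still end by 09:30.

08:00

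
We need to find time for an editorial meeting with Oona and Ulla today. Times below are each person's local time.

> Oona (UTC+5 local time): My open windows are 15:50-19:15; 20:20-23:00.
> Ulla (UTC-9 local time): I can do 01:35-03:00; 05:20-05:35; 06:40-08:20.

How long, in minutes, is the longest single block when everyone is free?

Oona in UTC: 10:50-14:15, 15:20-18:00 (subtract 5h to convert from UTC+5).
Ulla in UTC: 10:35-12:00, 14:20-14:35, 15:40-17:20 (add 9h to convert from UTC-9).
Oona ∩ Ulla: 10:50-12:00, 15:40-17:20.
The longest is 15:40-17:20 at 100 minutes.

100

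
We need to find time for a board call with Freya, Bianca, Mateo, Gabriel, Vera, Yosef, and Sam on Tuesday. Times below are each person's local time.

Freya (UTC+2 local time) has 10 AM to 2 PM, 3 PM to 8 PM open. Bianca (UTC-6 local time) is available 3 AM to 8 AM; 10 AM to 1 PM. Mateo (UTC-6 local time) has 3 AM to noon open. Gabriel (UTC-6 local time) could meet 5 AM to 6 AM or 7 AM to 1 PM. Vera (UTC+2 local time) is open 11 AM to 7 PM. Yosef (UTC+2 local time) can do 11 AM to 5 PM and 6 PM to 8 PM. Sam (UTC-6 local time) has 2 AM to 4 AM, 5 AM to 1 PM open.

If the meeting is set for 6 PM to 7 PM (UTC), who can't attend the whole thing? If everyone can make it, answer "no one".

Freya in UTC: 08:00-12:00, 13:00-18:00 (subtract 2h to convert from UTC+2).
Bianca in UTC: 09:00-14:00, 16:00-19:00 (add 6h to convert from UTC-6).
Mateo in UTC: 09:00-18:00 (add 6h to convert from UTC-6).
Gabriel in UTC: 11:00-12:00, 13:00-19:00 (add 6h to convert from UTC-6).
Vera in UTC: 09:00-17:00 (subtract 2h to convert from UTC+2).
Yosef in UTC: 09:00-15:00, 16:00-18:00 (subtract 2h to convert from UTC+2).
Sam in UTC: 08:00-10:00, 11:00-19:00 (add 6h to convert from UTC-6).
Freya: not fully free for 18:00-19:00. Bianca: free for 18:00-19:00. Mateo: not fully free for 18:00-19:00. Gabriel: free for 18:00-19:00. Vera: not fully free for 18:00-19:00. Yosef: not fully free for 18:00-19:00. Sam: free for 18:00-19:00.

Freya, Mateo, Vera, Yosef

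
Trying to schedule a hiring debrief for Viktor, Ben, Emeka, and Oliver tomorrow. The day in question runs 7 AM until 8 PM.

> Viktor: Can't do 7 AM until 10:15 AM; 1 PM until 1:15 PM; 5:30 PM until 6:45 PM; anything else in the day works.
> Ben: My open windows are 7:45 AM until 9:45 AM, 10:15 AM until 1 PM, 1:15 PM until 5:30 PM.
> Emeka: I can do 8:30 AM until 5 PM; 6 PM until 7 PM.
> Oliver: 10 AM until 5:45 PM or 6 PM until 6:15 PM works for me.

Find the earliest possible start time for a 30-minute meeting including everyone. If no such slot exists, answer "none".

10:15

Viktor free: 10:15-13:00, 13:15-17:30, 18:45-20:00 (invert busy blocks within the working day).
Ben free: 07:45-09:45, 10:15-13:00, 13:15-17:30.
Emeka free: 08:30-17:00, 18:00-19:00.
Oliver free: 10:00-17:45, 18:00-18:15.
Viktor ∩ Ben: 10:15-13:00, 13:15-17:30.
Viktor ∩ Ben ∩ Emeka: 10:15-13:00, 13:15-17:00.
Viktor ∩ Ben ∩ Emeka ∩ Oliver: 10:15-13:00, 13:15-17:00.
The first common window of at least 30 minutes is 10:15-13:00, so the earliest start is 10:15.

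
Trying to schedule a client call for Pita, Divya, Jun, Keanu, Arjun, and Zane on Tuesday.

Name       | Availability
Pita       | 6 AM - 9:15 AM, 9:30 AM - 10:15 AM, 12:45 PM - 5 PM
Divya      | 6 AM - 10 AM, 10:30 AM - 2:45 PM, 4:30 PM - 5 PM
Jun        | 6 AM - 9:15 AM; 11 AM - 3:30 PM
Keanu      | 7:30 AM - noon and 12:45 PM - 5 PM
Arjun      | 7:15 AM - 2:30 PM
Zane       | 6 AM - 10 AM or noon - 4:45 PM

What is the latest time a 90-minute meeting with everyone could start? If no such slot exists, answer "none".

Pita ∩ Divya: 06:00-09:15, 09:30-10:00, 12:45-14:45, 16:30-17:00.
Pita ∩ Divya ∩ Jun: 06:00-09:15, 12:45-14:45.
Pita ∩ Divya ∩ Jun ∩ Keanu: 07:30-09:15, 12:45-14:45.
Pita ∩ Divya ∩ Jun ∩ Keanu ∩ Arjun: 07:30-09:15, 12:45-14:30.
Pita ∩ Divya ∩ Jun ∩ Keanu ∩ Arjun ∩ Zane: 07:30-09:15, 12:45-14:30.
So the common availability across everyone is 07:30-09:15, 12:45-14:30.
The last common window of at least 90 minutes is 12:45-14:30; a 90-minute meeting can start as late as 13:00 and still end by 14:30.

13:00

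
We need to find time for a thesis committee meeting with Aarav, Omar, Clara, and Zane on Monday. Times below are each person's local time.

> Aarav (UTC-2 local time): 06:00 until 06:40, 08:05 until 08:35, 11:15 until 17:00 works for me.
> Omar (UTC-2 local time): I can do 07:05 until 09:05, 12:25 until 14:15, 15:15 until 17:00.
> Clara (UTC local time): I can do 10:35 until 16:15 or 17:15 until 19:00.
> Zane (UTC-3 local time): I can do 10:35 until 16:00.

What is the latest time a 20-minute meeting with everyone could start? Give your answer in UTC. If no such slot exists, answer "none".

Aarav in UTC: 08:00-08:40, 10:05-10:35, 13:15-19:00 (add 2h to convert from UTC-2).
Omar in UTC: 09:05-11:05, 14:25-16:15, 17:15-19:00 (add 2h to convert from UTC-2).
Clara in UTC: 10:35-16:15, 17:15-19:00.
Zane in UTC: 13:35-19:00 (add 3h to convert from UTC-3).
Aarav ∩ Omar: 10:05-10:35, 14:25-16:15, 17:15-19:00.
Aarav ∩ Omar ∩ Clara: 14:25-16:15, 17:15-19:00.
Aarav ∩ Omar ∩ Clara ∩ Zane: 14:25-16:15, 17:15-19:00.
Those are the intersection windows.
The last common window of at least 20 minutes is 17:15-19:00; a 20-minute meeting can start as late as 18:40 and still end by 19:00.

18:40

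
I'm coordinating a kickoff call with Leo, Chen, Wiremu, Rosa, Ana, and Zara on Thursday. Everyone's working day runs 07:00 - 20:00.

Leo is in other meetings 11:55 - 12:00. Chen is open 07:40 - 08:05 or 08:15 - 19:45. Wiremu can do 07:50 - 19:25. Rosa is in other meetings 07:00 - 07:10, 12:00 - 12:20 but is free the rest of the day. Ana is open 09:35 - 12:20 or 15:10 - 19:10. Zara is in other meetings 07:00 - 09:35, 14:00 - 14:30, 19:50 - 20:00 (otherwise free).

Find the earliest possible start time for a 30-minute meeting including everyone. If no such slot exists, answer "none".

09:35

Leo free: 07:00-11:55, 12:00-20:00 (invert busy blocks within the working day).
Chen free: 07:40-08:05, 08:15-19:45.
Wiremu free: 07:50-19:25.
Rosa free: 07:10-12:00, 12:20-20:00 (invert busy blocks within the working day).
Ana free: 09:35-12:20, 15:10-19:10.
Zara free: 09:35-14:00, 14:30-19:50 (invert busy blocks within the working day).
Leo ∩ Chen: 07:40-08:05, 08:15-11:55, 12:00-19:45.
Leo ∩ Chen ∩ Wiremu: 07:50-08:05, 08:15-11:55, 12:00-19:25.
Leo ∩ Chen ∩ Wiremu ∩ Rosa: 07:50-08:05, 08:15-11:55, 12:20-19:25.
Leo ∩ Chen ∩ Wiremu ∩ Rosa ∩ Ana: 09:35-11:55, 15:10-19:10.
Leo ∩ Chen ∩ Wiremu ∩ Rosa ∩ Ana ∩ Zara: 09:35-11:55, 15:10-19:10.
Those are the intersection windows.
The first common window of at least 30 minutes is 09:35-11:55, so the earliest start is 09:35.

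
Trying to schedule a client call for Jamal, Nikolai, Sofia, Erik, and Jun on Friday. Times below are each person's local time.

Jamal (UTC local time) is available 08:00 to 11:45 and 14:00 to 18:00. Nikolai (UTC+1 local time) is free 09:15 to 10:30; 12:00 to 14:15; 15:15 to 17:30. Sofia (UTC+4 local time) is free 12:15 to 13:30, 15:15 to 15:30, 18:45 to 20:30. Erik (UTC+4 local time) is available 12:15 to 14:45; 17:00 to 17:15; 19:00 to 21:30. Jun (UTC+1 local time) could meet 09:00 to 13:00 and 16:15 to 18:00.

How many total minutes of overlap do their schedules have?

Jamal in UTC: 08:00-11:45, 14:00-18:00.
Nikolai in UTC: 08:15-09:30, 11:00-13:15, 14:15-16:30 (subtract 1h to convert from UTC+1).
Sofia in UTC: 08:15-09:30, 11:15-11:30, 14:45-16:30 (subtract 4h to convert from UTC+4).
Erik in UTC: 08:15-10:45, 13:00-13:15, 15:00-17:30 (subtract 4h to convert from UTC+4).
Jun in UTC: 08:00-12:00, 15:15-17:00 (subtract 1h to convert from UTC+1).
Jamal ∩ Nikolai: 08:15-09:30, 11:00-11:45, 14:15-16:30.
Jamal ∩ Nikolai ∩ Sofia: 08:15-09:30, 11:15-11:30, 14:45-16:30.
Jamal ∩ Nikolai ∩ Sofia ∩ Erik: 08:15-09:30, 15:00-16:30.
Jamal ∩ Nikolai ∩ Sofia ∩ Erik ∩ Jun: 08:15-09:30, 15:15-16:30.
So the common availability across everyone is 08:15-09:30, 15:15-16:30.
Summing the common windows: 75 + 75 = 150 minutes.

150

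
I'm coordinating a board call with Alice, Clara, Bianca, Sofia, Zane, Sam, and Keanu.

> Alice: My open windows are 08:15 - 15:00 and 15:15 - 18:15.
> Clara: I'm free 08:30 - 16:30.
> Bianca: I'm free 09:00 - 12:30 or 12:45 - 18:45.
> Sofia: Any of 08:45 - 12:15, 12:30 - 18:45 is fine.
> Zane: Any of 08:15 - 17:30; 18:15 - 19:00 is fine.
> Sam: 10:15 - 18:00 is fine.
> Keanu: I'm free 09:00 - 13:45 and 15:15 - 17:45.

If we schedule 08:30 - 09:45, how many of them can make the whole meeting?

Alice, Clara, and Zane can make the full 08:30-09:45 slot — that's 3.

3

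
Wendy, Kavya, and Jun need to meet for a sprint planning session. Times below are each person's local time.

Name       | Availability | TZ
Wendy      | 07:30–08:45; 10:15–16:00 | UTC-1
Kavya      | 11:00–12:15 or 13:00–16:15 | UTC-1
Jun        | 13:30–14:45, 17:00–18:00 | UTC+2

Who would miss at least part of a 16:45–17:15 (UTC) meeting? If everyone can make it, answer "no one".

Jun, Wendy

Wendy in UTC: 08:30-09:45, 11:15-17:00 (add 1h to convert from UTC-1).
Kavya in UTC: 12:00-13:15, 14:00-17:15 (add 1h to convert from UTC-1).
Jun in UTC: 11:30-12:45, 15:00-16:00 (subtract 2h to convert from UTC+2).
Wendy: not fully free for 16:45-17:15. Kavya: free for 16:45-17:15. Jun: not fully free for 16:45-17:15.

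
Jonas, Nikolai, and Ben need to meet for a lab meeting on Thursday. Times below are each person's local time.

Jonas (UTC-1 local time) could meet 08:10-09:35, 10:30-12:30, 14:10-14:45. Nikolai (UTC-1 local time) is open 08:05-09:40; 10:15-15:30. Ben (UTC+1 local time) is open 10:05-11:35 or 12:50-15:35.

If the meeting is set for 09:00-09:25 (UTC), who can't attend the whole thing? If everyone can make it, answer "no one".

Jonas in UTC: 09:10-10:35, 11:30-13:30, 15:10-15:45 (add 1h to convert from UTC-1).
Nikolai in UTC: 09:05-10:40, 11:15-16:30 (add 1h to convert from UTC-1).
Ben in UTC: 09:05-10:35, 11:50-14:35 (subtract 1h to convert from UTC+1).
Jonas: not fully free for 09:00-09:25. Nikolai: not fully free for 09:00-09:25. Ben: not fully free for 09:00-09:25.

Ben, Jonas, Nikolai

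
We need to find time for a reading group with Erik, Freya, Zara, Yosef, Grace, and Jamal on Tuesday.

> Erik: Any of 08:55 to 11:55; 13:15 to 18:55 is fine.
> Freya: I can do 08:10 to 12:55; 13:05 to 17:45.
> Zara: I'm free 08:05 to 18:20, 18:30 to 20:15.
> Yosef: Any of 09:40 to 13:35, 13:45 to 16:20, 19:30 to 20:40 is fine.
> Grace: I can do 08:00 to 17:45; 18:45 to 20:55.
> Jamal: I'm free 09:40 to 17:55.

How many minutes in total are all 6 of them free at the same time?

310

Erik ∩ Freya: 08:55-11:55, 13:15-17:45.
Erik ∩ Freya ∩ Zara: 08:55-11:55, 13:15-17:45.
Erik ∩ Freya ∩ Zara ∩ Yosef: 09:40-11:55, 13:15-13:35, 13:45-16:20.
Erik ∩ Freya ∩ Zara ∩ Yosef ∩ Grace: 09:40-11:55, 13:15-13:35, 13:45-16:20.
Erik ∩ Freya ∩ Zara ∩ Yosef ∩ Grace ∩ Jamal: 09:40-11:55, 13:15-13:35, 13:45-16:20.
Those are the intersection windows.
Summing the common windows: 135 + 20 + 155 = 310 minutes.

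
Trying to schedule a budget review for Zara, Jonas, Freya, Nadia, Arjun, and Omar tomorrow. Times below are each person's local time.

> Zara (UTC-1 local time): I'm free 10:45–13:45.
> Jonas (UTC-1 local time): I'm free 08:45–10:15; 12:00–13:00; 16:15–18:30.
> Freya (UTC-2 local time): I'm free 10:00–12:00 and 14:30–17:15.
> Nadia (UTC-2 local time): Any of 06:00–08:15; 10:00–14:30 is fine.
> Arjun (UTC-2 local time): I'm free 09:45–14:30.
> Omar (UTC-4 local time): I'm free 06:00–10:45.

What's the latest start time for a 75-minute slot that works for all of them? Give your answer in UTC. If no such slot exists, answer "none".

Zara in UTC: 11:45-14:45 (add 1h to convert from UTC-1).
Jonas in UTC: 09:45-11:15, 13:00-14:00, 17:15-19:30 (add 1h to convert from UTC-1).
Freya in UTC: 12:00-14:00, 16:30-19:15 (add 2h to convert from UTC-2).
Nadia in UTC: 08:00-10:15, 12:00-16:30 (add 2h to convert from UTC-2).
Arjun in UTC: 11:45-16:30 (add 2h to convert from UTC-2).
Omar in UTC: 10:00-14:45 (add 4h to convert from UTC-4).
Zara ∩ Jonas: 13:00-14:00.
Zara ∩ Jonas ∩ Freya: 13:00-14:00.
Zara ∩ Jonas ∩ Freya ∩ Nadia: 13:00-14:00.
Zara ∩ Jonas ∩ Freya ∩ Nadia ∩ Arjun: 13:00-14:00.
Zara ∩ Jonas ∩ Freya ∩ Nadia ∩ Arjun ∩ Omar: 13:00-14:00.
Those are the intersection windows.
No common window is at least 75 minutes long.

none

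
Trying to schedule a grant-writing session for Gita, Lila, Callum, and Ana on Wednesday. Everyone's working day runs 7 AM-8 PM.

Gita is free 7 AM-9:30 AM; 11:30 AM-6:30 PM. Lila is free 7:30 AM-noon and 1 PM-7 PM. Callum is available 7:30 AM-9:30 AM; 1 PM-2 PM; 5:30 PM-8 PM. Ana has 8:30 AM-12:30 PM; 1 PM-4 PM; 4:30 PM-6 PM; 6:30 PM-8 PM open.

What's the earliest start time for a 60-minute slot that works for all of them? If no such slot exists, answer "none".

Gita ∩ Lila: 07:30-09:30, 11:30-12:00, 13:00-18:30.
Gita ∩ Lila ∩ Callum: 07:30-09:30, 13:00-14:00, 17:30-18:30.
Gita ∩ Lila ∩ Callum ∩ Ana: 08:30-09:30, 13:00-14:00, 17:30-18:00.
So the common availability across everyone is 08:30-09:30, 13:00-14:00, 17:30-18:00.
The first common window of at least 60 minutes is 08:30-09:30, so the earliest start is 08:30.

08:30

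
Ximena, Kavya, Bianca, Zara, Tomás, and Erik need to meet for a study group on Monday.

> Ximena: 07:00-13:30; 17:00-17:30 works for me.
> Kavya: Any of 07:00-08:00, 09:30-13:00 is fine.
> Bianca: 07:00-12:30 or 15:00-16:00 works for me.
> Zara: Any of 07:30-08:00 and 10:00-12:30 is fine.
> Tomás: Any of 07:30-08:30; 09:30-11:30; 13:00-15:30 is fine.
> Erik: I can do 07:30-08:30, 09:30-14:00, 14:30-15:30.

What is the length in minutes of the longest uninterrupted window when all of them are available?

90

Ximena ∩ Kavya: 07:00-08:00, 09:30-13:00.
Ximena ∩ Kavya ∩ Bianca: 07:00-08:00, 09:30-12:30.
Ximena ∩ Kavya ∩ Bianca ∩ Zara: 07:30-08:00, 10:00-12:30.
Ximena ∩ Kavya ∩ Bianca ∩ Zara ∩ Tomás: 07:30-08:00, 10:00-11:30.
Ximena ∩ Kavya ∩ Bianca ∩ Zara ∩ Tomás ∩ Erik: 07:30-08:00, 10:00-11:30.
The longest is 10:00-11:30 at 90 minutes.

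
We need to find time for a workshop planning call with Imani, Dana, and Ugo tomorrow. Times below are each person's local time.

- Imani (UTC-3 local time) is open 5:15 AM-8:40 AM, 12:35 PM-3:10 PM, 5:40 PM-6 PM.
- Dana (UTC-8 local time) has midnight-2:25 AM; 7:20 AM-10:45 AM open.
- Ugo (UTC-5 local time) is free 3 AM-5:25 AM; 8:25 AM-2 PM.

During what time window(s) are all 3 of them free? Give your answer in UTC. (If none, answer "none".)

Imani in UTC: 08:15-11:40, 15:35-18:10, 20:40-21:00 (add 3h to convert from UTC-3).
Dana in UTC: 08:00-10:25, 15:20-18:45 (add 8h to convert from UTC-8).
Ugo in UTC: 08:00-10:25, 13:25-19:00 (add 5h to convert from UTC-5).
Imani ∩ Dana: 08:15-10:25, 15:35-18:10.
Imani ∩ Dana ∩ Ugo: 08:15-10:25, 15:35-18:10.

08:15-10:25, 15:35-18:10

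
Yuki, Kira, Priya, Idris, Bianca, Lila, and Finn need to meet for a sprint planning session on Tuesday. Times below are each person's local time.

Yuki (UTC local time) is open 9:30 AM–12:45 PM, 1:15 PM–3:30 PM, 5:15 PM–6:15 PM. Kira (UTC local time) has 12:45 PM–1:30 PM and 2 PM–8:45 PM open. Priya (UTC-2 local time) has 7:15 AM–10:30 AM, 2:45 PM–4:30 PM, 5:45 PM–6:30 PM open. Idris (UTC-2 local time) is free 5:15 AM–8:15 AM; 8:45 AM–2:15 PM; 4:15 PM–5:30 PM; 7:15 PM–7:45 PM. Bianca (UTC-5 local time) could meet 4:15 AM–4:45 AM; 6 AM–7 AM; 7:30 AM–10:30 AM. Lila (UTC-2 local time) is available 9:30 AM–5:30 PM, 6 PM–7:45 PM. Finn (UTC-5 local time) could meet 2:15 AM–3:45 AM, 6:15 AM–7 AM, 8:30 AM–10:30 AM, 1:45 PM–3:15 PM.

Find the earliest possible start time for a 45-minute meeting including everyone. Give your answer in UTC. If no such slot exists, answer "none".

none

Yuki in UTC: 09:30-12:45, 13:15-15:30, 17:15-18:15.
Kira in UTC: 12:45-13:30, 14:00-20:45.
Priya in UTC: 09:15-12:30, 16:45-18:30, 19:45-20:30 (add 2h to convert from UTC-2).
Idris in UTC: 07:15-10:15, 10:45-16:15, 18:15-19:30, 21:15-21:45 (add 2h to convert from UTC-2).
Bianca in UTC: 09:15-09:45, 11:00-12:00, 12:30-15:30 (add 5h to convert from UTC-5).
Lila in UTC: 11:30-19:30, 20:00-21:45 (add 2h to convert from UTC-2).
Finn in UTC: 07:15-08:45, 11:15-12:00, 13:30-15:30, 18:45-20:15 (add 5h to convert from UTC-5).
Yuki ∩ Kira: 13:15-13:30, 14:00-15:30, 17:15-18:15.
Yuki ∩ Kira ∩ Priya: 17:15-18:15.
Yuki ∩ Kira ∩ Priya ∩ Idris: ∅.
Yuki ∩ Kira ∩ Priya ∩ Idris ∩ Bianca: ∅.
Yuki ∩ Kira ∩ Priya ∩ Idris ∩ Bianca ∩ Lila: ∅.
Yuki ∩ Kira ∩ Priya ∩ Idris ∩ Bianca ∩ Lila ∩ Finn: ∅.
There is no time when everyone is free.
No common window is at least 45 minutes long.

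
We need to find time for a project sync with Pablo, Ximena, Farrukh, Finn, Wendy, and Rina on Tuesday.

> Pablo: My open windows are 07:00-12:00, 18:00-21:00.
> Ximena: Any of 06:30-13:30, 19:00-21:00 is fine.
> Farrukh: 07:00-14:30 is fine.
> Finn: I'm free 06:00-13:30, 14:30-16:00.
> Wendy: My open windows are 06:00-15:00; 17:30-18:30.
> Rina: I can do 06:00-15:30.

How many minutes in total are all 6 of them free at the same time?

300

Pablo ∩ Ximena: 07:00-12:00, 19:00-21:00.
Pablo ∩ Ximena ∩ Farrukh: 07:00-12:00.
Pablo ∩ Ximena ∩ Farrukh ∩ Finn: 07:00-12:00.
Pablo ∩ Ximena ∩ Farrukh ∩ Finn ∩ Wendy: 07:00-12:00.
Pablo ∩ Ximena ∩ Farrukh ∩ Finn ∩ Wendy ∩ Rina: 07:00-12:00.
That's a single block of 300 minutes.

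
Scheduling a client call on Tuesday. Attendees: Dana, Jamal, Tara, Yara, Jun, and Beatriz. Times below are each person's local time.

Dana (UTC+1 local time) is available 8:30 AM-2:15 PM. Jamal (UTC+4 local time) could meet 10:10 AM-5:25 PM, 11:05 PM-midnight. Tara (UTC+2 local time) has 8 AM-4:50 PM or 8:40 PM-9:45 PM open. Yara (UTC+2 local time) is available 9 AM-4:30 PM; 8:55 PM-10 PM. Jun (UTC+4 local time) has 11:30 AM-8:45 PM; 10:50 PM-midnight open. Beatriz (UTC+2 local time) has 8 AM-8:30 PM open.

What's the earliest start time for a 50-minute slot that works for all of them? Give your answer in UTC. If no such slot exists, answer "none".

Dana in UTC: 07:30-13:15 (subtract 1h to convert from UTC+1).
Jamal in UTC: 06:10-13:25, 19:05-20:00 (subtract 4h to convert from UTC+4).
Tara in UTC: 06:00-14:50, 18:40-19:45 (subtract 2h to convert from UTC+2).
Yara in UTC: 07:00-14:30, 18:55-20:00 (subtract 2h to convert from UTC+2).
Jun in UTC: 07:30-16:45, 18:50-20:00 (subtract 4h to convert from UTC+4).
Beatriz in UTC: 06:00-18:30 (subtract 2h to convert from UTC+2).
Dana ∩ Jamal: 07:30-13:15.
Dana ∩ Jamal ∩ Tara: 07:30-13:15.
Dana ∩ Jamal ∩ Tara ∩ Yara: 07:30-13:15.
Dana ∩ Jamal ∩ Tara ∩ Yara ∩ Jun: 07:30-13:15.
Dana ∩ Jamal ∩ Tara ∩ Yara ∩ Jun ∩ Beatriz: 07:30-13:15.
So the common availability across everyone is 07:30-13:15.
The first common window of at least 50 minutes is 07:30-13:15, so the earliest start is 07:30.

07:30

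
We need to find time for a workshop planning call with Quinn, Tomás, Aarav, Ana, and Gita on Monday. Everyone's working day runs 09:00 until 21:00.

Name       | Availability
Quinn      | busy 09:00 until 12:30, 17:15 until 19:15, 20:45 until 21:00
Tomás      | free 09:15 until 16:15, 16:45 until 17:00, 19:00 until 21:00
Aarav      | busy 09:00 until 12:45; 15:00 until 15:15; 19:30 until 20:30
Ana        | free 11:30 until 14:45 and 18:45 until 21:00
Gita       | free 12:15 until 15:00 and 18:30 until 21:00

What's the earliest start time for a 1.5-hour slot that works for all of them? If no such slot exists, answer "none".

Quinn free: 12:30-17:15, 19:15-20:45 (invert busy blocks within the working day).
Tomás free: 09:15-16:15, 16:45-17:00, 19:00-21:00.
Aarav free: 12:45-15:00, 15:15-19:30, 20:30-21:00 (invert busy blocks within the working day).
Ana free: 11:30-14:45, 18:45-21:00.
Gita free: 12:15-15:00, 18:30-21:00.
Quinn ∩ Tomás: 12:30-16:15, 16:45-17:00, 19:15-20:45.
Quinn ∩ Tomás ∩ Aarav: 12:45-15:00, 15:15-16:15, 16:45-17:00, 19:15-19:30, 20:30-20:45.
Quinn ∩ Tomás ∩ Aarav ∩ Ana: 12:45-14:45, 19:15-19:30, 20:30-20:45.
Quinn ∩ Tomás ∩ Aarav ∩ Ana ∩ Gita: 12:45-14:45, 19:15-19:30, 20:30-20:45.
Those are the intersection windows.
The first common window of at least 90 minutes is 12:45-14:45, so the earliest start is 12:45.

12:45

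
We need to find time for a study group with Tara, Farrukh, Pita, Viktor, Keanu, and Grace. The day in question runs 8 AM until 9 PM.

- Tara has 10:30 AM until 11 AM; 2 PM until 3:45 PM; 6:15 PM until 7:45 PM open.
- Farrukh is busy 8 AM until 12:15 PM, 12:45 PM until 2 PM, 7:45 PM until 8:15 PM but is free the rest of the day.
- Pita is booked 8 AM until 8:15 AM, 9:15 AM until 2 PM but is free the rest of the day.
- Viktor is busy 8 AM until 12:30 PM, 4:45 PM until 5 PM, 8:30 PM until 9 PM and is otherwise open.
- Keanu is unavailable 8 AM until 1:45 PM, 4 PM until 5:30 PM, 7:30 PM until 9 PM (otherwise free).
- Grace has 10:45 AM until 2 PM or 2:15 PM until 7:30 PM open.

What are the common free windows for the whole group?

14:15-15:45, 18:15-19:30

Tara free: 10:30-11:00, 14:00-15:45, 18:15-19:45.
Farrukh free: 12:15-12:45, 14:00-19:45, 20:15-21:00 (invert busy blocks within the working day).
Pita free: 08:15-09:15, 14:00-21:00 (invert busy blocks within the working day).
Viktor free: 12:30-16:45, 17:00-20:30 (invert busy blocks within the working day).
Keanu free: 13:45-16:00, 17:30-19:30 (invert busy blocks within the working day).
Grace free: 10:45-14:00, 14:15-19:30.
Tara ∩ Farrukh: 14:00-15:45, 18:15-19:45.
Tara ∩ Farrukh ∩ Pita: 14:00-15:45, 18:15-19:45.
Tara ∩ Farrukh ∩ Pita ∩ Viktor: 14:00-15:45, 18:15-19:45.
Tara ∩ Farrukh ∩ Pita ∩ Viktor ∩ Keanu: 14:00-15:45, 18:15-19:30.
Tara ∩ Farrukh ∩ Pita ∩ Viktor ∩ Keanu ∩ Grace: 14:15-15:45, 18:15-19:30.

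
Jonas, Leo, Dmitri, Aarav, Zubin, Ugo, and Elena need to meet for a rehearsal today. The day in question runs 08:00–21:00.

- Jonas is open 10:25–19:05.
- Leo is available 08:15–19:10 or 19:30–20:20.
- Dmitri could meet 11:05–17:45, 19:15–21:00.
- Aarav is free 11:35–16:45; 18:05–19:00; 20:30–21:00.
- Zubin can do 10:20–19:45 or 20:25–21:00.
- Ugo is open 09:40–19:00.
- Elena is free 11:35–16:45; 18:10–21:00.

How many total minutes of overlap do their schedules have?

310

Jonas ∩ Leo: 10:25-19:05.
Jonas ∩ Leo ∩ Dmitri: 11:05-17:45.
Jonas ∩ Leo ∩ Dmitri ∩ Aarav: 11:35-16:45.
Jonas ∩ Leo ∩ Dmitri ∩ Aarav ∩ Zubin: 11:35-16:45.
Jonas ∩ Leo ∩ Dmitri ∩ Aarav ∩ Zubin ∩ Ugo: 11:35-16:45.
Jonas ∩ Leo ∩ Dmitri ∩ Aarav ∩ Zubin ∩ Ugo ∩ Elena: 11:35-16:45.
That's a single block of 310 minutes.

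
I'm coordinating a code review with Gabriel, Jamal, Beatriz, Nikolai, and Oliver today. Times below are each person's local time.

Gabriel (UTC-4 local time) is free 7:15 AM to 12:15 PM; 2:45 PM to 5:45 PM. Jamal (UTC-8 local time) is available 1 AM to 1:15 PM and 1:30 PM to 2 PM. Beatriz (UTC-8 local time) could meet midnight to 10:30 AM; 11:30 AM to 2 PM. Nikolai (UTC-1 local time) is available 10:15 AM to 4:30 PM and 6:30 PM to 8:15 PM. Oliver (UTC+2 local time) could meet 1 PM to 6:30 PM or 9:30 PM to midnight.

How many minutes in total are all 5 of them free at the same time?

Gabriel in UTC: 11:15-16:15, 18:45-21:45 (add 4h to convert from UTC-4).
Jamal in UTC: 09:00-21:15, 21:30-22:00 (add 8h to convert from UTC-8).
Beatriz in UTC: 08:00-18:30, 19:30-22:00 (add 8h to convert from UTC-8).
Nikolai in UTC: 11:15-17:30, 19:30-21:15 (add 1h to convert from UTC-1).
Oliver in UTC: 11:00-16:30, 19:30-22:00 (subtract 2h to convert from UTC+2).
Gabriel ∩ Jamal: 11:15-16:15, 18:45-21:15, 21:30-21:45.
Gabriel ∩ Jamal ∩ Beatriz: 11:15-16:15, 19:30-21:15, 21:30-21:45.
Gabriel ∩ Jamal ∩ Beatriz ∩ Nikolai: 11:15-16:15, 19:30-21:15.
Gabriel ∩ Jamal ∩ Beatriz ∩ Nikolai ∩ Oliver: 11:15-16:15, 19:30-21:15.
Summing the common windows: 300 + 105 = 405 minutes.

405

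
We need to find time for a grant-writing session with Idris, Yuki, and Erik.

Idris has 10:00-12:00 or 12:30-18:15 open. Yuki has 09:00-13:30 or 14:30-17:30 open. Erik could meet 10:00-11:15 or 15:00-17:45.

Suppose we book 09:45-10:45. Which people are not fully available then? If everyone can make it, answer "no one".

Idris: not fully free for 09:45-10:45. Yuki: free for 09:45-10:45. Erik: not fully free for 09:45-10:45.

Erik, Idris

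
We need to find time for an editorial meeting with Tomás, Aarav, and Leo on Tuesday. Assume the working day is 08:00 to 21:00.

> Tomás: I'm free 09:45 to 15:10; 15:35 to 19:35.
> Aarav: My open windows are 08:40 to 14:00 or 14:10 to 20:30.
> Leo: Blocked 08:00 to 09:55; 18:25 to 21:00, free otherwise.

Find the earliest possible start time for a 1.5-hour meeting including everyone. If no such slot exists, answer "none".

Tomás free: 09:45-15:10, 15:35-19:35.
Aarav free: 08:40-14:00, 14:10-20:30.
Leo free: 09:55-18:25 (invert busy blocks within the working day).
Tomás ∩ Aarav: 09:45-14:00, 14:10-15:10, 15:35-19:35.
Tomás ∩ Aarav ∩ Leo: 09:55-14:00, 14:10-15:10, 15:35-18:25.
The first common window of at least 90 minutes is 09:55-14:00, so the earliest start is 09:55.

09:55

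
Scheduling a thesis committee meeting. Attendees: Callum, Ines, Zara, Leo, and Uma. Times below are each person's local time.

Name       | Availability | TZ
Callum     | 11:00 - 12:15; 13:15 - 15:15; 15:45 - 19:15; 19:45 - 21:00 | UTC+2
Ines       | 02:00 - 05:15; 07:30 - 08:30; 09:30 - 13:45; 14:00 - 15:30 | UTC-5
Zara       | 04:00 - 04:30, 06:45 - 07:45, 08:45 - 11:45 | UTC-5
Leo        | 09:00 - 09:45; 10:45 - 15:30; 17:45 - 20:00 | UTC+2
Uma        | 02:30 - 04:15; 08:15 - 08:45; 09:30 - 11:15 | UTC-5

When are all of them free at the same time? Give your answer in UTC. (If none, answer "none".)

Callum in UTC: 09:00-10:15, 11:15-13:15, 13:45-17:15, 17:45-19:00 (subtract 2h to convert from UTC+2).
Ines in UTC: 07:00-10:15, 12:30-13:30, 14:30-18:45, 19:00-20:30 (add 5h to convert from UTC-5).
Zara in UTC: 09:00-09:30, 11:45-12:45, 13:45-16:45 (add 5h to convert from UTC-5).
Leo in UTC: 07:00-07:45, 08:45-13:30, 15:45-18:00 (subtract 2h to convert from UTC+2).
Uma in UTC: 07:30-09:15, 13:15-13:45, 14:30-16:15 (add 5h to convert from UTC-5).
Callum ∩ Ines: 09:00-10:15, 12:30-13:15, 14:30-17:15, 17:45-18:45.
Callum ∩ Ines ∩ Zara: 09:00-09:30, 12:30-12:45, 14:30-16:45.
Callum ∩ Ines ∩ Zara ∩ Leo: 09:00-09:30, 12:30-12:45, 15:45-16:45.
Callum ∩ Ines ∩ Zara ∩ Leo ∩ Uma: 09:00-09:15, 15:45-16:15.
Those are the intersection windows.

09:00-09:15, 15:45-16:15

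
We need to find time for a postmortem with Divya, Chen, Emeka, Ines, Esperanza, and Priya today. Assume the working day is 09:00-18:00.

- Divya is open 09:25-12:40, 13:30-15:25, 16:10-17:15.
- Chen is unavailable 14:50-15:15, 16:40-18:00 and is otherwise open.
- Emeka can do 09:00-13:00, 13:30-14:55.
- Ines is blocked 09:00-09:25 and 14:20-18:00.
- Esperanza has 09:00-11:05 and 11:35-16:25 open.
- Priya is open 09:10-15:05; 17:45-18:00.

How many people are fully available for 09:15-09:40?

Divya free: 09:25-12:40, 13:30-15:25, 16:10-17:15.
Chen free: 09:00-14:50, 15:15-16:40 (invert busy blocks within the working day).
Emeka free: 09:00-13:00, 13:30-14:55.
Ines free: 09:25-14:20 (invert busy blocks within the working day).
Esperanza free: 09:00-11:05, 11:35-16:25.
Priya free: 09:10-15:05, 17:45-18:00.
Chen, Emeka, Esperanza, and Priya can make the full 09:15-09:40 slot — that's 4.

4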